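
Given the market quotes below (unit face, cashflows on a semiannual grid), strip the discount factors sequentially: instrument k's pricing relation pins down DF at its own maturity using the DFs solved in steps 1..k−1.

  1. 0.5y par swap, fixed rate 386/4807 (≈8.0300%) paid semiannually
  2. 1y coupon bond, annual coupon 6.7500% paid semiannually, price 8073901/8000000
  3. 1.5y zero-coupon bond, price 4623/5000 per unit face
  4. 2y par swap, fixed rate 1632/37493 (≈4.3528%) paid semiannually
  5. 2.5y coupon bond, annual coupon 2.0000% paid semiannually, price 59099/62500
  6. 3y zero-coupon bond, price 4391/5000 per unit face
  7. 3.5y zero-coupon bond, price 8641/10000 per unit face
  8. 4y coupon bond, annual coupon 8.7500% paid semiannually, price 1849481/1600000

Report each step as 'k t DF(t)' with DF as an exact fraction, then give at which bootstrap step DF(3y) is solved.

1 1/2 4807/5000
2 1 9449/10000
3 3/2 4623/5000
4 2 574/625
5 5/2 8991/10000
6 3 4391/5000
7 7/2 8641/10000
8 4 2099/2500
DF(3y) is solved at step 6

step 1 [0.5y] swap r/2=193/4807: DF=(1 − 193/4807·(0))/(1+193/4807) = 4807/5000 ≈ 0.961400
step 2 [1y] bond c/2=27/800: DF=(8073901/8000000 − 27/800·(0.961400))/(1+27/800) = 9449/10000 ≈ 0.944900
step 3 [1.5y] zero: DF = P = 4623/5000 ≈ 0.924600
step 4 [2y] swap r/2=816/37493: DF=(1 − 816/37493·(0.961400+0.944900+0.924600))/(1+816/37493) = 574/625 ≈ 0.918400
step 5 [2.5y] bond c/2=1/100: DF=(59099/62500 − 1/100·(0.961400+0.944900+0.924600+0.918400))/(1+1/100) = 8991/10000 ≈ 0.899100
step 6 [3y] zero: DF = P = 4391/5000 ≈ 0.878200
step 7 [3.5y] zero: DF = P = 8641/10000 ≈ 0.864100
step 8 [4y] bond c/2=7/160: DF=(1849481/1600000 − 7/160·(0.961400+0.944900+0.924600+0.918400+0.899100+0.878200+0.864100))/(1+7/160) = 2099/2500 ≈ 0.839600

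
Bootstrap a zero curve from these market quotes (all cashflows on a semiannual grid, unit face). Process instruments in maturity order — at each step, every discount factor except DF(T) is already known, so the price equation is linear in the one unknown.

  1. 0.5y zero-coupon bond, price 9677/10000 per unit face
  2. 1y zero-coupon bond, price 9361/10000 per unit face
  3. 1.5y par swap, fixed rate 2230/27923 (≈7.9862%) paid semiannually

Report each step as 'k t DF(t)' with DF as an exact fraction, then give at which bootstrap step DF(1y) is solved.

1 1/2 9677/10000
2 1 9361/10000
3 3/2 1777/2000
DF(1y) is solved at step 2

step 1 [0.5y] zero: DF = P = 9677/10000 ≈ 0.967700
step 2 [1y] zero: DF = P = 9361/10000 ≈ 0.936100
step 3 [1.5y] swap r/2=1115/27923: DF=(1 − 1115/27923·(0.967700+0.936100))/(1+1115/27923) = 1777/2000 ≈ 0.888500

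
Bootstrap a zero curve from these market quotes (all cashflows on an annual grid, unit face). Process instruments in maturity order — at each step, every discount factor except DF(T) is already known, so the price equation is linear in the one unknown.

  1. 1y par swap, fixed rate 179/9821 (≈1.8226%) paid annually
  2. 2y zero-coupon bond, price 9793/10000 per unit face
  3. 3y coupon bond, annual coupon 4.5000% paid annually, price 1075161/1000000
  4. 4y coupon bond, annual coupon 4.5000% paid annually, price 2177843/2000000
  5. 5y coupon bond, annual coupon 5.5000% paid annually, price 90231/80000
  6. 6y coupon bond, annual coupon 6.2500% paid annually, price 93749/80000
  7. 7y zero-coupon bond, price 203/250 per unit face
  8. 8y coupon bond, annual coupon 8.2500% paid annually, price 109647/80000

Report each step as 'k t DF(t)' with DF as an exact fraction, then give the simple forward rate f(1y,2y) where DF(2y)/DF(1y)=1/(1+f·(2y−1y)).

step 1 [1y] swap r/1=179/9821: DF=(1 − 179/9821·(0))/(1+179/9821) = 9821/10000 ≈ 0.982100
step 2 [2y] zero: DF = P = 9793/10000 ≈ 0.979300
step 3 [3y] bond c/1=9/200: DF=(1075161/1000000 − 9/200·(0.982100+0.979300))/(1+9/200) = 2361/2500 ≈ 0.944400
step 4 [4y] bond c/1=9/200: DF=(2177843/2000000 − 9/200·(0.982100+0.979300+0.944400))/(1+9/200) = 9169/10000 ≈ 0.916900
step 5 [5y] bond c/1=11/200: DF=(90231/80000 − 11/200·(0.982100+0.979300+0.944400+0.916900))/(1+11/200) = 4349/5000 ≈ 0.869800
step 6 [6y] bond c/1=1/16: DF=(93749/80000 − 1/16·(0.982100+0.979300+0.944400+0.916900+0.869800))/(1+1/16) = 8269/10000 ≈ 0.826900
step 7 [7y] zero: DF = P = 203/250 ≈ 0.812000
step 8 [8y] bond c/1=33/400: DF=(109647/80000 − 33/400·(0.982100+0.979300+0.944400+0.916900+0.869800+0.826900+0.812000))/(1+33/400) = 1959/2500 ≈ 0.783600

1 1 9821/10000
2 2 9793/10000
3 3 2361/2500
4 4 9169/10000
5 5 4349/5000
6 6 8269/10000
7 7 203/250
8 8 1959/2500
f(1y,2y) = ((9821/10000)/(9793/10000) − 1)/(1) = 4/1399 ≈ 0.2859%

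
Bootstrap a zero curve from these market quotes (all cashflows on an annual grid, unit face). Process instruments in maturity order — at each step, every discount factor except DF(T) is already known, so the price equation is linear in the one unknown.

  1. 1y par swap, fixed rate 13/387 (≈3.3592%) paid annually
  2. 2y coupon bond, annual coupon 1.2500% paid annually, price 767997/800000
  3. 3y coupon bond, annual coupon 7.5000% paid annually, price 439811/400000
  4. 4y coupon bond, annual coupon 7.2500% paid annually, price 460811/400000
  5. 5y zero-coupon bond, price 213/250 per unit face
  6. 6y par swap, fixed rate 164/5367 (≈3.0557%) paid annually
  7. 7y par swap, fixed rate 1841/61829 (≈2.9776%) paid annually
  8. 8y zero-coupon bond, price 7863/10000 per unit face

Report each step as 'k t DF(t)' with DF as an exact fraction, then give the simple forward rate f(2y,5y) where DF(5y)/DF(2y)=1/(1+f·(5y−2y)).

step 1 [1y] swap r/1=13/387: DF=(1 − 13/387·(0))/(1+13/387) = 387/400 ≈ 0.967500
step 2 [2y] bond c/1=1/80: DF=(767997/800000 − 1/80·(0.967500))/(1+1/80) = 4681/5000 ≈ 0.936200
step 3 [3y] bond c/1=3/40: DF=(439811/400000 − 3/40·(0.967500+0.936200))/(1+3/40) = 89/100 ≈ 0.890000
step 4 [4y] bond c/1=29/400: DF=(460811/400000 − 29/400·(0.967500+0.936200+0.890000))/(1+29/400) = 8853/10000 ≈ 0.885300
step 5 [5y] zero: DF = P = 213/250 ≈ 0.852000
step 6 [6y] swap r/1=164/5367: DF=(1 − 164/5367·(0.967500+0.936200+0.890000+0.885300+0.852000))/(1+164/5367) = 209/250 ≈ 0.836000
step 7 [7y] swap r/1=1841/61829: DF=(1 − 1841/61829·(0.967500+0.936200+0.890000+0.885300+0.852000+0.836000))/(1+1841/61829) = 8159/10000 ≈ 0.815900
step 8 [8y] zero: DF = P = 7863/10000 ≈ 0.786300

1 1 387/400
2 2 4681/5000
3 3 89/100
4 4 8853/10000
5 5 213/250
6 6 209/250
7 7 8159/10000
8 8 7863/10000
f(2y,5y) = ((4681/5000)/(213/250) − 1)/(3) = 421/12780 ≈ 3.2942%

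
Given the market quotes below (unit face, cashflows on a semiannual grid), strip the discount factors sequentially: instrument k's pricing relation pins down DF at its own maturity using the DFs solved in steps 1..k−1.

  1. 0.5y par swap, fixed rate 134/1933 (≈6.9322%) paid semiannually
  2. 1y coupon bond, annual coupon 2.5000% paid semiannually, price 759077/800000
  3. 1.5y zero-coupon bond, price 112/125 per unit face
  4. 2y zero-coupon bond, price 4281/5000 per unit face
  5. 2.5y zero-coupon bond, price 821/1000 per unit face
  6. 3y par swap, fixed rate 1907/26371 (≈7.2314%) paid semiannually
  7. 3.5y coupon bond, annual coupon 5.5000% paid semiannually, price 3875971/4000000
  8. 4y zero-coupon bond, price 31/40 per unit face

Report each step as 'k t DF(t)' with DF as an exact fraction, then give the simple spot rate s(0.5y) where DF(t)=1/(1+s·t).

1 1/2 1933/2000
2 1 2313/2500
3 3/2 112/125
4 2 4281/5000
5 5/2 821/1000
6 3 8093/10000
7 7/2 8019/10000
8 4 31/40
s(0.5y) = (1/(1933/2000) − 1)/(1/2) = 134/1933 ≈ 6.9322%

step 1 [0.5y] swap r/2=67/1933: DF=(1 − 67/1933·(0))/(1+67/1933) = 1933/2000 ≈ 0.966500
step 2 [1y] bond c/2=1/80: DF=(759077/800000 − 1/80·(0.966500))/(1+1/80) = 2313/2500 ≈ 0.925200
step 3 [1.5y] zero: DF = P = 112/125 ≈ 0.896000
step 4 [2y] zero: DF = P = 4281/5000 ≈ 0.856200
step 5 [2.5y] zero: DF = P = 821/1000 ≈ 0.821000
step 6 [3y] swap r/2=1907/52742: DF=(1 − 1907/52742·(0.966500+0.925200+0.896000+0.856200+0.821000))/(1+1907/52742) = 8093/10000 ≈ 0.809300
step 7 [3.5y] bond c/2=11/400: DF=(3875971/4000000 − 11/400·(0.966500+0.925200+0.896000+0.856200+0.821000+0.809300))/(1+11/400) = 8019/10000 ≈ 0.801900
step 8 [4y] zero: DF = P = 31/40 ≈ 0.775000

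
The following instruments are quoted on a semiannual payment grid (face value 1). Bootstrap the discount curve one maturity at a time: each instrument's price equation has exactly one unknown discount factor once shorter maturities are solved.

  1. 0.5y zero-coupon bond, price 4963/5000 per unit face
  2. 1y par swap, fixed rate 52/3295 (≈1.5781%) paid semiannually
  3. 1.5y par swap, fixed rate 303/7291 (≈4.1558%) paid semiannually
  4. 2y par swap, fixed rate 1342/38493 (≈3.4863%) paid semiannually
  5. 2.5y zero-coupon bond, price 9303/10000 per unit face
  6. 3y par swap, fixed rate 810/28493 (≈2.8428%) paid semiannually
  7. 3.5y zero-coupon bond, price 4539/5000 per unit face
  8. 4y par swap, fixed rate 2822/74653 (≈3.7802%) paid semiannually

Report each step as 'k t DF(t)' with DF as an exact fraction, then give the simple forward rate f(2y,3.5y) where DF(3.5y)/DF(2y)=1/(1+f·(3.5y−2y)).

step 1 [0.5y] zero: DF = P = 4963/5000 ≈ 0.992600
step 2 [1y] swap r/2=26/3295: DF=(1 − 26/3295·(0.992600))/(1+26/3295) = 2461/2500 ≈ 0.984400
step 3 [1.5y] swap r/2=303/14582: DF=(1 − 303/14582·(0.992600+0.984400))/(1+303/14582) = 4697/5000 ≈ 0.939400
step 4 [2y] swap r/2=671/38493: DF=(1 − 671/38493·(0.992600+0.984400+0.939400))/(1+671/38493) = 9329/10000 ≈ 0.932900
step 5 [2.5y] zero: DF = P = 9303/10000 ≈ 0.930300
step 6 [3y] swap r/2=405/28493: DF=(1 − 405/28493·(0.992600+0.984400+0.939400+0.932900+0.930300))/(1+405/28493) = 919/1000 ≈ 0.919000
step 7 [3.5y] zero: DF = P = 4539/5000 ≈ 0.907800
step 8 [4y] swap r/2=1411/74653: DF=(1 − 1411/74653·(0.992600+0.984400+0.939400+0.932900+0.930300+0.919000+0.907800))/(1+1411/74653) = 8589/10000 ≈ 0.858900

1 1/2 4963/5000
2 1 2461/2500
3 3/2 4697/5000
4 2 9329/10000
5 5/2 9303/10000
6 3 919/1000
7 7/2 4539/5000
8 4 8589/10000
f(2y,3.5y) = ((9329/10000)/(4539/5000) − 1)/(3/2) = 251/13617 ≈ 1.8433%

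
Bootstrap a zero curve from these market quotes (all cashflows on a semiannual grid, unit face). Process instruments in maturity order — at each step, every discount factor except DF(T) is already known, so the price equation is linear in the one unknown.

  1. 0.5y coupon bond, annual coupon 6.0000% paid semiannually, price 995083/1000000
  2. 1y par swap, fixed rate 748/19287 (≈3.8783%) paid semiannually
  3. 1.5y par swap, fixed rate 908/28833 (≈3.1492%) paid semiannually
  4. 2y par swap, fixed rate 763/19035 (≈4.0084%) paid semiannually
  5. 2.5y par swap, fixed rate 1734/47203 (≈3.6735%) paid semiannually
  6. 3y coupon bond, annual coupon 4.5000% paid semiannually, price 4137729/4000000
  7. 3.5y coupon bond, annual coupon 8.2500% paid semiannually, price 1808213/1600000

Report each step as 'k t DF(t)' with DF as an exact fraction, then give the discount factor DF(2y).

step 1 [0.5y] bond c/2=3/100: DF=(995083/1000000 − 3/100·(0))/(1+3/100) = 9661/10000 ≈ 0.966100
step 2 [1y] swap r/2=374/19287: DF=(1 − 374/19287·(0.966100))/(1+374/19287) = 4813/5000 ≈ 0.962600
step 3 [1.5y] swap r/2=454/28833: DF=(1 − 454/28833·(0.966100+0.962600))/(1+454/28833) = 4773/5000 ≈ 0.954600
step 4 [2y] swap r/2=763/38070: DF=(1 − 763/38070·(0.966100+0.962600+0.954600))/(1+763/38070) = 9237/10000 ≈ 0.923700
step 5 [2.5y] swap r/2=867/47203: DF=(1 − 867/47203·(0.966100+0.962600+0.954600+0.923700))/(1+867/47203) = 9133/10000 ≈ 0.913300
step 6 [3y] bond c/2=9/400: DF=(4137729/4000000 − 9/400·(0.966100+0.962600+0.954600+0.923700+0.913300))/(1+9/400) = 4539/5000 ≈ 0.907800
step 7 [3.5y] bond c/2=33/800: DF=(1808213/1600000 − 33/800·(0.966100+0.962600+0.954600+0.923700+0.913300+0.907800))/(1+33/800) = 539/625 ≈ 0.862400

1 1/2 9661/10000
2 1 4813/5000
3 3/2 4773/5000
4 2 9237/10000
5 5/2 9133/10000
6 3 4539/5000
7 7/2 539/625
DF(2y) = 9237/10000 ≈ 0.923700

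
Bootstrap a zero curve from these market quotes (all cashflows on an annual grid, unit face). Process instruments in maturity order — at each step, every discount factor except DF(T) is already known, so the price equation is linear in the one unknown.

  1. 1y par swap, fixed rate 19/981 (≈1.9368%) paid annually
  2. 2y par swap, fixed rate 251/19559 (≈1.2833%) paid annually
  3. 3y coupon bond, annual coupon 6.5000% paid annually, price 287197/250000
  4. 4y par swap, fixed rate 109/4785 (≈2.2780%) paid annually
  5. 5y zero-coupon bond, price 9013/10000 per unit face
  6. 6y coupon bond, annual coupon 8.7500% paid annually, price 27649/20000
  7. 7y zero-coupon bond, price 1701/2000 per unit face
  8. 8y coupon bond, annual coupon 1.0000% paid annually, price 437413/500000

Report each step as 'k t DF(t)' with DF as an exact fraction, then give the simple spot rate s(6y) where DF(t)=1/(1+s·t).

1 1 981/1000
2 2 9749/10000
3 3 9593/10000
4 4 1141/1250
5 5 9013/10000
6 6 8907/10000
7 7 1701/2000
8 8 8021/10000
s(6y) = (1/(8907/10000) − 1)/(6) = 1093/53442 ≈ 2.0452%

step 1 [1y] swap r/1=19/981: DF=(1 − 19/981·(0))/(1+19/981) = 981/1000 ≈ 0.981000
step 2 [2y] swap r/1=251/19559: DF=(1 − 251/19559·(0.981000))/(1+251/19559) = 9749/10000 ≈ 0.974900
step 3 [3y] bond c/1=13/200: DF=(287197/250000 − 13/200·(0.981000+0.974900))/(1+13/200) = 9593/10000 ≈ 0.959300
step 4 [4y] swap r/1=109/4785: DF=(1 − 109/4785·(0.981000+0.974900+0.959300))/(1+109/4785) = 1141/1250 ≈ 0.912800
step 5 [5y] zero: DF = P = 9013/10000 ≈ 0.901300
step 6 [6y] bond c/1=7/80: DF=(27649/20000 − 7/80·(0.981000+0.974900+0.959300+0.912800+0.901300))/(1+7/80) = 8907/10000 ≈ 0.890700
step 7 [7y] zero: DF = P = 1701/2000 ≈ 0.850500
step 8 [8y] bond c/1=1/100: DF=(437413/500000 − 1/100·(0.981000+0.974900+0.959300+0.912800+0.901300+0.890700+0.850500))/(1+1/100) = 8021/10000 ≈ 0.802100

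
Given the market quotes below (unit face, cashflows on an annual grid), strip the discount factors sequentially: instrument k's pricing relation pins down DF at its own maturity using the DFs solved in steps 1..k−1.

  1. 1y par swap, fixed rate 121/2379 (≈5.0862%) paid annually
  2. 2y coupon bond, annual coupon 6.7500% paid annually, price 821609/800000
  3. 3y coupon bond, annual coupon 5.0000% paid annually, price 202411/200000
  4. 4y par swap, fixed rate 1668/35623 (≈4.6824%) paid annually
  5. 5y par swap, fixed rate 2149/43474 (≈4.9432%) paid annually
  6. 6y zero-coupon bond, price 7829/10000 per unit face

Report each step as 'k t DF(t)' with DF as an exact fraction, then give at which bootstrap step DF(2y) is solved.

1 1 2379/2500
2 2 9019/10000
3 3 2189/2500
4 4 2083/2500
5 5 7851/10000
6 6 7829/10000
DF(2y) is solved at step 2

step 1 [1y] swap r/1=121/2379: DF=(1 − 121/2379·(0))/(1+121/2379) = 2379/2500 ≈ 0.951600
step 2 [2y] bond c/1=27/400: DF=(821609/800000 − 27/400·(0.951600))/(1+27/400) = 9019/10000 ≈ 0.901900
step 3 [3y] bond c/1=1/20: DF=(202411/200000 − 1/20·(0.951600+0.901900))/(1+1/20) = 2189/2500 ≈ 0.875600
step 4 [4y] swap r/1=1668/35623: DF=(1 − 1668/35623·(0.951600+0.901900+0.875600))/(1+1668/35623) = 2083/2500 ≈ 0.833200
step 5 [5y] swap r/1=2149/43474: DF=(1 − 2149/43474·(0.951600+0.901900+0.875600+0.833200))/(1+2149/43474) = 7851/10000 ≈ 0.785100
step 6 [6y] zero: DF = P = 7829/10000 ≈ 0.782900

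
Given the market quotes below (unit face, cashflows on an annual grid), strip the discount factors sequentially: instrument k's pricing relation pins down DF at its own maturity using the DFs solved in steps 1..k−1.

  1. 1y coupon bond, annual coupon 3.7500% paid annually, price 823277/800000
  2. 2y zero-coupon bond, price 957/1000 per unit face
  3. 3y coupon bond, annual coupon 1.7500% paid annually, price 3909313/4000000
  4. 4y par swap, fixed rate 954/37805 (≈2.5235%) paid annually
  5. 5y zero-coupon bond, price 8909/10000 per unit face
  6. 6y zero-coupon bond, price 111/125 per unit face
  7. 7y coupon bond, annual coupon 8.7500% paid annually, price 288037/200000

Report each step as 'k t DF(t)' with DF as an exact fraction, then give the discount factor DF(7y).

1 1 9919/10000
2 2 957/1000
3 3 927/1000
4 4 4523/5000
5 5 8909/10000
6 6 111/125
7 7 877/1000
DF(7y) = 877/1000 ≈ 0.877000

step 1 [1y] bond c/1=3/80: DF=(823277/800000 − 3/80·(0))/(1+3/80) = 9919/10000 ≈ 0.991900
step 2 [2y] zero: DF = P = 957/1000 ≈ 0.957000
step 3 [3y] bond c/1=7/400: DF=(3909313/4000000 − 7/400·(0.991900+0.957000))/(1+7/400) = 927/1000 ≈ 0.927000
step 4 [4y] swap r/1=954/37805: DF=(1 − 954/37805·(0.991900+0.957000+0.927000))/(1+954/37805) = 4523/5000 ≈ 0.904600
step 5 [5y] zero: DF = P = 8909/10000 ≈ 0.890900
step 6 [6y] zero: DF = P = 111/125 ≈ 0.888000
step 7 [7y] bond c/1=7/80: DF=(288037/200000 − 7/80·(0.991900+0.957000+0.927000+0.904600+0.890900+0.888000))/(1+7/80) = 877/1000 ≈ 0.877000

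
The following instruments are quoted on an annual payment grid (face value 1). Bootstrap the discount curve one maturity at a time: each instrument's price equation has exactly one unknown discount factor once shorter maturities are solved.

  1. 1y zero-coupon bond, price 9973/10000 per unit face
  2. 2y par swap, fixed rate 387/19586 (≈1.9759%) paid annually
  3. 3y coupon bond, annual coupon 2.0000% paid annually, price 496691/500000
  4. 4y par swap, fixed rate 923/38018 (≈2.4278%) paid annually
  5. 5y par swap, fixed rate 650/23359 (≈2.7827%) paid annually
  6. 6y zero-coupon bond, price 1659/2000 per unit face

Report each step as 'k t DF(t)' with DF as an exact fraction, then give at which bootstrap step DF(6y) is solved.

step 1 [1y] zero: DF = P = 9973/10000 ≈ 0.997300
step 2 [2y] swap r/1=387/19586: DF=(1 − 387/19586·(0.997300))/(1+387/19586) = 9613/10000 ≈ 0.961300
step 3 [3y] bond c/1=1/50: DF=(496691/500000 − 1/50·(0.997300+0.961300))/(1+1/50) = 1871/2000 ≈ 0.935500
step 4 [4y] swap r/1=923/38018: DF=(1 − 923/38018·(0.997300+0.961300+0.935500))/(1+923/38018) = 9077/10000 ≈ 0.907700
step 5 [5y] swap r/1=650/23359: DF=(1 − 650/23359·(0.997300+0.961300+0.935500+0.907700))/(1+650/23359) = 87/100 ≈ 0.870000
step 6 [6y] zero: DF = P = 1659/2000 ≈ 0.829500

1 1 9973/10000
2 2 9613/10000
3 3 1871/2000
4 4 9077/10000
5 5 87/100
6 6 1659/2000
DF(6y) is solved at step 6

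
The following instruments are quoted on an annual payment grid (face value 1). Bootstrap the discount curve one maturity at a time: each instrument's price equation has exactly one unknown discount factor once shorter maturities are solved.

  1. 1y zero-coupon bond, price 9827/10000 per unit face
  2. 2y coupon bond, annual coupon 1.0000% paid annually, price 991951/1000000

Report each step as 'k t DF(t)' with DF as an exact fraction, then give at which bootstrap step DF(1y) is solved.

1 1 9827/10000
2 2 2431/2500
DF(1y) is solved at step 1

step 1 [1y] zero: DF = P = 9827/10000 ≈ 0.982700
step 2 [2y] bond c/1=1/100: DF=(991951/1000000 − 1/100·(0.982700))/(1+1/100) = 2431/2500 ≈ 0.972400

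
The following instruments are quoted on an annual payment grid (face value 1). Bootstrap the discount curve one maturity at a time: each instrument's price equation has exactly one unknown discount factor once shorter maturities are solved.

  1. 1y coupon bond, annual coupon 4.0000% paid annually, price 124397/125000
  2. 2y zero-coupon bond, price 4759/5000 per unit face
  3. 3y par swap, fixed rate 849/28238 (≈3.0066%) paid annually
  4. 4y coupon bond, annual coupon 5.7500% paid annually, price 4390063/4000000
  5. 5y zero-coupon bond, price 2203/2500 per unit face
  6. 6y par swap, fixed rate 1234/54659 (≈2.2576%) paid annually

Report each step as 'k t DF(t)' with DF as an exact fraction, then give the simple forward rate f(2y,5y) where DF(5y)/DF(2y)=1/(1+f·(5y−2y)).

step 1 [1y] bond c/1=1/25: DF=(124397/125000 − 1/25·(0))/(1+1/25) = 9569/10000 ≈ 0.956900
step 2 [2y] zero: DF = P = 4759/5000 ≈ 0.951800
step 3 [3y] swap r/1=849/28238: DF=(1 − 849/28238·(0.956900+0.951800))/(1+849/28238) = 9151/10000 ≈ 0.915100
step 4 [4y] bond c/1=23/400: DF=(4390063/4000000 − 23/400·(0.956900+0.951800+0.915100))/(1+23/400) = 8843/10000 ≈ 0.884300
step 5 [5y] zero: DF = P = 2203/2500 ≈ 0.881200
step 6 [6y] swap r/1=1234/54659: DF=(1 − 1234/54659·(0.956900+0.951800+0.915100+0.884300+0.881200))/(1+1234/54659) = 4383/5000 ≈ 0.876600

1 1 9569/10000
2 2 4759/5000
3 3 9151/10000
4 4 8843/10000
5 5 2203/2500
6 6 4383/5000
f(2y,5y) = ((4759/5000)/(2203/2500) − 1)/(3) = 353/13218 ≈ 2.6706%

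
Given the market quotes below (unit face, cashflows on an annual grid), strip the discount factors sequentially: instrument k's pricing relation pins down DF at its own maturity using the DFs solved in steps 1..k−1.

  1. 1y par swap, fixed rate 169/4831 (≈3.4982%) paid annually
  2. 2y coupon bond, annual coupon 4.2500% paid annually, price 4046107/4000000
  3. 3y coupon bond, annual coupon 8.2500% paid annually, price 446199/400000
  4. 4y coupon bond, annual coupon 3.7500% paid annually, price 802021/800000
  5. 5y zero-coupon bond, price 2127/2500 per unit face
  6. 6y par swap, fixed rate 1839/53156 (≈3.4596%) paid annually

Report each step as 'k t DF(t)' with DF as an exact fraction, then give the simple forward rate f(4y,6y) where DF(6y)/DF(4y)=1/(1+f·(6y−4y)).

1 1 4831/5000
2 2 9309/10000
3 3 8859/10000
4 4 8657/10000
5 5 2127/2500
6 6 8161/10000
f(4y,6y) = ((8657/10000)/(8161/10000) − 1)/(2) = 248/8161 ≈ 3.0388%

step 1 [1y] swap r/1=169/4831: DF=(1 − 169/4831·(0))/(1+169/4831) = 4831/5000 ≈ 0.966200
step 2 [2y] bond c/1=17/400: DF=(4046107/4000000 − 17/400·(0.966200))/(1+17/400) = 9309/10000 ≈ 0.930900
step 3 [3y] bond c/1=33/400: DF=(446199/400000 − 33/400·(0.966200+0.930900))/(1+33/400) = 8859/10000 ≈ 0.885900
step 4 [4y] bond c/1=3/80: DF=(802021/800000 − 3/80·(0.966200+0.930900+0.885900))/(1+3/80) = 8657/10000 ≈ 0.865700
step 5 [5y] zero: DF = P = 2127/2500 ≈ 0.850800
step 6 [6y] swap r/1=1839/53156: DF=(1 − 1839/53156·(0.966200+0.930900+0.885900+0.865700+0.850800))/(1+1839/53156) = 8161/10000 ≈ 0.816100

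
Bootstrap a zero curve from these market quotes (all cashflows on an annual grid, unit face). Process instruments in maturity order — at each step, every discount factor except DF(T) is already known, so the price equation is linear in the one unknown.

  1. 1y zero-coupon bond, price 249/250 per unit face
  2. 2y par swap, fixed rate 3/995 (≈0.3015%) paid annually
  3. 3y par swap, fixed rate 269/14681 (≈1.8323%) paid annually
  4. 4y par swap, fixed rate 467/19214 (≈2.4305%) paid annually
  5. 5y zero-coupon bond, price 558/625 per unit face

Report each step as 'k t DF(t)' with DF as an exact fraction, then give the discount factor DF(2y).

1 1 249/250
2 2 497/500
3 3 4731/5000
4 4 4533/5000
5 5 558/625
DF(2y) = 497/500 ≈ 0.994000

step 1 [1y] zero: DF = P = 249/250 ≈ 0.996000
step 2 [2y] swap r/1=3/995: DF=(1 − 3/995·(0.996000))/(1+3/995) = 497/500 ≈ 0.994000
step 3 [3y] swap r/1=269/14681: DF=(1 − 269/14681·(0.996000+0.994000))/(1+269/14681) = 4731/5000 ≈ 0.946200
step 4 [4y] swap r/1=467/19214: DF=(1 − 467/19214·(0.996000+0.994000+0.946200))/(1+467/19214) = 4533/5000 ≈ 0.906600
step 5 [5y] zero: DF = P = 558/625 ≈ 0.892800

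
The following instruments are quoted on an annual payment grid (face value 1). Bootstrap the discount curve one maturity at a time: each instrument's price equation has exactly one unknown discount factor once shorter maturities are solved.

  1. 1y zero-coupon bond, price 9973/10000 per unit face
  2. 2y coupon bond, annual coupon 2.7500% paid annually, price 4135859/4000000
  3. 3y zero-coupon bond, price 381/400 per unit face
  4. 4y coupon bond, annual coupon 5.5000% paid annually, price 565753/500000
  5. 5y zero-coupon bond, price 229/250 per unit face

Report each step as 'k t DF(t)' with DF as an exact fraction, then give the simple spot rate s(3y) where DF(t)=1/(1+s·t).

step 1 [1y] zero: DF = P = 9973/10000 ≈ 0.997300
step 2 [2y] bond c/1=11/400: DF=(4135859/4000000 − 11/400·(0.997300))/(1+11/400) = 2449/2500 ≈ 0.979600
step 3 [3y] zero: DF = P = 381/400 ≈ 0.952500
step 4 [4y] bond c/1=11/200: DF=(565753/500000 − 11/200·(0.997300+0.979600+0.952500))/(1+11/200) = 4599/5000 ≈ 0.919800
step 5 [5y] zero: DF = P = 229/250 ≈ 0.916000

1 1 9973/10000
2 2 2449/2500
3 3 381/400
4 4 4599/5000
5 5 229/250
s(3y) = (1/(381/400) − 1)/(3) = 19/1143 ≈ 1.6623%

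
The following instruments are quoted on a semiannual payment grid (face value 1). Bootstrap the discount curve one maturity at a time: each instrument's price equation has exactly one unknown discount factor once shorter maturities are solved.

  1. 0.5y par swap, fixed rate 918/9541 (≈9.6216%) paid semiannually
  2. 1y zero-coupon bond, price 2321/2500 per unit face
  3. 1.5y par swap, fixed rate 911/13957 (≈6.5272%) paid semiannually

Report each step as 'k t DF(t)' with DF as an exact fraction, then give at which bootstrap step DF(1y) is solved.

step 1 [0.5y] swap r/2=459/9541: DF=(1 − 459/9541·(0))/(1+459/9541) = 9541/10000 ≈ 0.954100
step 2 [1y] zero: DF = P = 2321/2500 ≈ 0.928400
step 3 [1.5y] swap r/2=911/27914: DF=(1 − 911/27914·(0.954100+0.928400))/(1+911/27914) = 9089/10000 ≈ 0.908900

1 1/2 9541/10000
2 1 2321/2500
3 3/2 9089/10000
DF(1y) is solved at step 2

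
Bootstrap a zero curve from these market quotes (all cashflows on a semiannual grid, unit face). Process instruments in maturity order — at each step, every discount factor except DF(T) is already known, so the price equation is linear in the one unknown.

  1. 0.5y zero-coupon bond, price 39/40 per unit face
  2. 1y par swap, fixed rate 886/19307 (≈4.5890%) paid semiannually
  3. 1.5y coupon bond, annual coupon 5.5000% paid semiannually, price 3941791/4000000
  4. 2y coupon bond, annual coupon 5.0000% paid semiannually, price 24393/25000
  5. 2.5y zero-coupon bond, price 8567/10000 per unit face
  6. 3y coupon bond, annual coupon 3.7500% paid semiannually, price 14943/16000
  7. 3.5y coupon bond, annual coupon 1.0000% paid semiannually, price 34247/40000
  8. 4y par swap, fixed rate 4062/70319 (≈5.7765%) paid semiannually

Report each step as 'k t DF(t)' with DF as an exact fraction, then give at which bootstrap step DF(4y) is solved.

1 1/2 39/40
2 1 9557/10000
3 3/2 4537/5000
4 2 8827/10000
5 5/2 8567/10000
6 3 333/400
7 7/2 33/40
8 4 7969/10000
DF(4y) is solved at step 8

step 1 [0.5y] zero: DF = P = 39/40 ≈ 0.975000
step 2 [1y] swap r/2=443/19307: DF=(1 − 443/19307·(0.975000))/(1+443/19307) = 9557/10000 ≈ 0.955700
step 3 [1.5y] bond c/2=11/400: DF=(3941791/4000000 − 11/400·(0.975000+0.955700))/(1+11/400) = 4537/5000 ≈ 0.907400
step 4 [2y] bond c/2=1/40: DF=(24393/25000 − 1/40·(0.975000+0.955700+0.907400))/(1+1/40) = 8827/10000 ≈ 0.882700
step 5 [2.5y] zero: DF = P = 8567/10000 ≈ 0.856700
step 6 [3y] bond c/2=3/160: DF=(14943/16000 − 3/160·(0.975000+0.955700+0.907400+0.882700+0.856700))/(1+3/160) = 333/400 ≈ 0.832500
step 7 [3.5y] bond c/2=1/200: DF=(34247/40000 − 1/200·(0.975000+0.955700+0.907400+0.882700+0.856700+0.832500))/(1+1/200) = 33/40 ≈ 0.825000
step 8 [4y] swap r/2=2031/70319: DF=(1 − 2031/70319·(0.975000+0.955700+0.907400+0.882700+0.856700+0.832500+0.825000))/(1+2031/70319) = 7969/10000 ≈ 0.796900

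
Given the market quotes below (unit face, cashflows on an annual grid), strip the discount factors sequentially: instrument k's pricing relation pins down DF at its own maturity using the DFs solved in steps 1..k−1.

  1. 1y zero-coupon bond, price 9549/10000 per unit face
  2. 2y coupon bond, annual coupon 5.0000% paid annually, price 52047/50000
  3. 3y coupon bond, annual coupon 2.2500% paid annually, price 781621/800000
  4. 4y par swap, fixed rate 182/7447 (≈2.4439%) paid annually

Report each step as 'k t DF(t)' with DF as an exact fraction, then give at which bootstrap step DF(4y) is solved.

1 1 9549/10000
2 2 9459/10000
3 3 9137/10000
4 4 909/1000
DF(4y) is solved at step 4

step 1 [1y] zero: DF = P = 9549/10000 ≈ 0.954900
step 2 [2y] bond c/1=1/20: DF=(52047/50000 − 1/20·(0.954900))/(1+1/20) = 9459/10000 ≈ 0.945900
step 3 [3y] bond c/1=9/400: DF=(781621/800000 − 9/400·(0.954900+0.945900))/(1+9/400) = 9137/10000 ≈ 0.913700
step 4 [4y] swap r/1=182/7447: DF=(1 − 182/7447·(0.954900+0.945900+0.913700))/(1+182/7447) = 909/1000 ≈ 0.909000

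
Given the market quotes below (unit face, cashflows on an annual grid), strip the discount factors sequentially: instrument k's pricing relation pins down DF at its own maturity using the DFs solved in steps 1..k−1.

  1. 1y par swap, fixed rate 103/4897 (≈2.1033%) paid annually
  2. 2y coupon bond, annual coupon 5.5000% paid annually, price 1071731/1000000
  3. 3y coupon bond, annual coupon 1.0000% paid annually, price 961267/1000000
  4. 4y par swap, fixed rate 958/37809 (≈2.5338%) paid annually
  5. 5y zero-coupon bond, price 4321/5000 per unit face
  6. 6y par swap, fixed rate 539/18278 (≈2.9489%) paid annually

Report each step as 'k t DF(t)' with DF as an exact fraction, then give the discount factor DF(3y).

step 1 [1y] swap r/1=103/4897: DF=(1 − 103/4897·(0))/(1+103/4897) = 4897/5000 ≈ 0.979400
step 2 [2y] bond c/1=11/200: DF=(1071731/1000000 − 11/200·(0.979400))/(1+11/200) = 603/625 ≈ 0.964800
step 3 [3y] bond c/1=1/100: DF=(961267/1000000 − 1/100·(0.979400+0.964800))/(1+1/100) = 373/400 ≈ 0.932500
step 4 [4y] swap r/1=958/37809: DF=(1 − 958/37809·(0.979400+0.964800+0.932500))/(1+958/37809) = 4521/5000 ≈ 0.904200
step 5 [5y] zero: DF = P = 4321/5000 ≈ 0.864200
step 6 [6y] swap r/1=539/18278: DF=(1 − 539/18278·(0.979400+0.964800+0.932500+0.904200+0.864200))/(1+539/18278) = 8383/10000 ≈ 0.838300

1 1 4897/5000
2 2 603/625
3 3 373/400
4 4 4521/5000
5 5 4321/5000
6 6 8383/10000
DF(3y) = 373/400 ≈ 0.932500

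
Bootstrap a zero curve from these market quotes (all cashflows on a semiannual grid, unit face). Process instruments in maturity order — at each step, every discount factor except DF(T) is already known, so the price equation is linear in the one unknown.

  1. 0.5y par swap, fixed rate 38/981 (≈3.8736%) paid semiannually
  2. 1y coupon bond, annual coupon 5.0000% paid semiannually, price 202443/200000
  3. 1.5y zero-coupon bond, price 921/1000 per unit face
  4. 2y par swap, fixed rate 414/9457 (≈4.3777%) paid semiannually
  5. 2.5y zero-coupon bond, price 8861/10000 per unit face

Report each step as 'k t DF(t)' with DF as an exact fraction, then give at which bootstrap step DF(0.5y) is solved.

1 1/2 981/1000
2 1 2409/2500
3 3/2 921/1000
4 2 2293/2500
5 5/2 8861/10000
DF(0.5y) is solved at step 1

step 1 [0.5y] swap r/2=19/981: DF=(1 − 19/981·(0))/(1+19/981) = 981/1000 ≈ 0.981000
step 2 [1y] bond c/2=1/40: DF=(202443/200000 − 1/40·(0.981000))/(1+1/40) = 2409/2500 ≈ 0.963600
step 3 [1.5y] zero: DF = P = 921/1000 ≈ 0.921000
step 4 [2y] swap r/2=207/9457: DF=(1 − 207/9457·(0.981000+0.963600+0.921000))/(1+207/9457) = 2293/2500 ≈ 0.917200
step 5 [2.5y] zero: DF = P = 8861/10000 ≈ 0.886100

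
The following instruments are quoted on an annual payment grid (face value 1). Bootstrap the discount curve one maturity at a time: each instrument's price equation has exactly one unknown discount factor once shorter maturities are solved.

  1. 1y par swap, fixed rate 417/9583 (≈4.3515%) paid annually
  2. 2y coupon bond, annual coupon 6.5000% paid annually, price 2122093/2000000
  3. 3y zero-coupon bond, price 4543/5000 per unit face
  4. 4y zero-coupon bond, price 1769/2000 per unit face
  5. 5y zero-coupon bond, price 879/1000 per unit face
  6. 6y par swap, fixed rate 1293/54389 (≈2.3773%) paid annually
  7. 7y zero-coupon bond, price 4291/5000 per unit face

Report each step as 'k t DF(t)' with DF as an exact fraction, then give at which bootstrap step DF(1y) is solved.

1 1 9583/10000
2 2 4689/5000
3 3 4543/5000
4 4 1769/2000
5 5 879/1000
6 6 8707/10000
7 7 4291/5000
DF(1y) is solved at step 1

step 1 [1y] swap r/1=417/9583: DF=(1 − 417/9583·(0))/(1+417/9583) = 9583/10000 ≈ 0.958300
step 2 [2y] bond c/1=13/200: DF=(2122093/2000000 − 13/200·(0.958300))/(1+13/200) = 4689/5000 ≈ 0.937800
step 3 [3y] zero: DF = P = 4543/5000 ≈ 0.908600
step 4 [4y] zero: DF = P = 1769/2000 ≈ 0.884500
step 5 [5y] zero: DF = P = 879/1000 ≈ 0.879000
step 6 [6y] swap r/1=1293/54389: DF=(1 − 1293/54389·(0.958300+0.937800+0.908600+0.884500+0.879000))/(1+1293/54389) = 8707/10000 ≈ 0.870700
step 7 [7y] zero: DF = P = 4291/5000 ≈ 0.858200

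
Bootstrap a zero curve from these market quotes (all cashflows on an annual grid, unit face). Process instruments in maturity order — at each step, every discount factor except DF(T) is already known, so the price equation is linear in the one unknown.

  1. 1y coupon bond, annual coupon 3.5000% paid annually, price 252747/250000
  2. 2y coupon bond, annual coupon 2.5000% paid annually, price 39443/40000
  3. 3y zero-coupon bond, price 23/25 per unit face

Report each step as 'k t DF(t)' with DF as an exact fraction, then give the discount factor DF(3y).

1 1 1221/1250
2 2 4691/5000
3 3 23/25
DF(3y) = 23/25 ≈ 0.920000

step 1 [1y] bond c/1=7/200: DF=(252747/250000 − 7/200·(0))/(1+7/200) = 1221/1250 ≈ 0.976800
step 2 [2y] bond c/1=1/40: DF=(39443/40000 − 1/40·(0.976800))/(1+1/40) = 4691/5000 ≈ 0.938200
step 3 [3y] zero: DF = P = 23/25 ≈ 0.920000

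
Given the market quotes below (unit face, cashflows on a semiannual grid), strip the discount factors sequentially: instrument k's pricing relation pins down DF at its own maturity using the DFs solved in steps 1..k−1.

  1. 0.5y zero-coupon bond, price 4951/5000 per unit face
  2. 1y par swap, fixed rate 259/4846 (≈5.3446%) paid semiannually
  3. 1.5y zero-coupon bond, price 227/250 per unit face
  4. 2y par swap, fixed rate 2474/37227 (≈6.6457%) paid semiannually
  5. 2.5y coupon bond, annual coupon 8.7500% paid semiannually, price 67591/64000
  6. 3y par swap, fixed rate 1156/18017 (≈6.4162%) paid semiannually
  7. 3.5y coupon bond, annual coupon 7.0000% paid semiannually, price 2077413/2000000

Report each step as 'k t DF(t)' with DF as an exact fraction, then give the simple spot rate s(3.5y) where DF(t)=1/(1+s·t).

1 1/2 4951/5000
2 1 4741/5000
3 3/2 227/250
4 2 8763/10000
5 5/2 4279/5000
6 3 4133/5000
7 7/2 513/625
s(3.5y) = (1/(513/625) − 1)/(7/2) = 32/513 ≈ 6.2378%

step 1 [0.5y] zero: DF = P = 4951/5000 ≈ 0.990200
step 2 [1y] swap r/2=259/9692: DF=(1 − 259/9692·(0.990200))/(1+259/9692) = 4741/5000 ≈ 0.948200
step 3 [1.5y] zero: DF = P = 227/250 ≈ 0.908000
step 4 [2y] swap r/2=1237/37227: DF=(1 − 1237/37227·(0.990200+0.948200+0.908000))/(1+1237/37227) = 8763/10000 ≈ 0.876300
step 5 [2.5y] bond c/2=7/160: DF=(67591/64000 − 7/160·(0.990200+0.948200+0.908000+0.876300))/(1+7/160) = 4279/5000 ≈ 0.855800
step 6 [3y] swap r/2=578/18017: DF=(1 − 578/18017·(0.990200+0.948200+0.908000+0.876300+0.855800))/(1+578/18017) = 4133/5000 ≈ 0.826600
step 7 [3.5y] bond c/2=7/200: DF=(2077413/2000000 − 7/200·(0.990200+0.948200+0.908000+0.876300+0.855800+0.826600))/(1+7/200) = 513/625 ≈ 0.820800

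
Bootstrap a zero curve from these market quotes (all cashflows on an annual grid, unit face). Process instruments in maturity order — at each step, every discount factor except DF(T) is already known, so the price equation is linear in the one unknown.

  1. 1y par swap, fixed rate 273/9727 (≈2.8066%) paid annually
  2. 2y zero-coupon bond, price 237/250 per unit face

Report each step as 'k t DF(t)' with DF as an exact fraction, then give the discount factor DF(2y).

step 1 [1y] swap r/1=273/9727: DF=(1 − 273/9727·(0))/(1+273/9727) = 9727/10000 ≈ 0.972700
step 2 [2y] zero: DF = P = 237/250 ≈ 0.948000

1 1 9727/10000
2 2 237/250
DF(2y) = 237/250 ≈ 0.948000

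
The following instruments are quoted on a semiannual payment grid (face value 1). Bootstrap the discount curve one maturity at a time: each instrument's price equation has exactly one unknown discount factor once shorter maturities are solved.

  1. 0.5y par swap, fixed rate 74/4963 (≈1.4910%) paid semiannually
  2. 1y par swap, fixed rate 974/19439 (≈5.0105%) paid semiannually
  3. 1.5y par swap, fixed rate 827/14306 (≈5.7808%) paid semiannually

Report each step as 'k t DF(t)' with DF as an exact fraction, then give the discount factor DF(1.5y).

step 1 [0.5y] swap r/2=37/4963: DF=(1 − 37/4963·(0))/(1+37/4963) = 4963/5000 ≈ 0.992600
step 2 [1y] swap r/2=487/19439: DF=(1 − 487/19439·(0.992600))/(1+487/19439) = 9513/10000 ≈ 0.951300
step 3 [1.5y] swap r/2=827/28612: DF=(1 − 827/28612·(0.992600+0.951300))/(1+827/28612) = 9173/10000 ≈ 0.917300

1 1/2 4963/5000
2 1 9513/10000
3 3/2 9173/10000
DF(1.5y) = 9173/10000 ≈ 0.917300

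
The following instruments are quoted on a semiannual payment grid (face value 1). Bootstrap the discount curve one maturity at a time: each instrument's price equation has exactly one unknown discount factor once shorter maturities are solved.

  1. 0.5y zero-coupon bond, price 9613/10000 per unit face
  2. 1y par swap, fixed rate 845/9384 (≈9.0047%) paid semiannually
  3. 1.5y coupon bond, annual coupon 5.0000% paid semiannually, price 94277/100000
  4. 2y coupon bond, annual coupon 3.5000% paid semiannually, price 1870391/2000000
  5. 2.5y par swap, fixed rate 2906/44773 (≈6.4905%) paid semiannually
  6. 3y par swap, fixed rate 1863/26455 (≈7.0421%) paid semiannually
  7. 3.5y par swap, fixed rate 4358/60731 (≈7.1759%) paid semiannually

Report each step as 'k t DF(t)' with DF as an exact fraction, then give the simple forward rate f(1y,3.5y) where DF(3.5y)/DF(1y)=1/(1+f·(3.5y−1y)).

1 1/2 9613/10000
2 1 1831/2000
3 3/2 437/500
4 2 4359/5000
5 5/2 8547/10000
6 3 8137/10000
7 7/2 7821/10000
f(1y,3.5y) = ((1831/2000)/(7821/10000) − 1)/(5/2) = 2668/39105 ≈ 6.8227%

step 1 [0.5y] zero: DF = P = 9613/10000 ≈ 0.961300
step 2 [1y] swap r/2=845/18768: DF=(1 − 845/18768·(0.961300))/(1+845/18768) = 1831/2000 ≈ 0.915500
step 3 [1.5y] bond c/2=1/40: DF=(94277/100000 − 1/40·(0.961300+0.915500))/(1+1/40) = 437/500 ≈ 0.874000
step 4 [2y] bond c/2=7/400: DF=(1870391/2000000 − 7/400·(0.961300+0.915500+0.874000))/(1+7/400) = 4359/5000 ≈ 0.871800
step 5 [2.5y] swap r/2=1453/44773: DF=(1 − 1453/44773·(0.961300+0.915500+0.874000+0.871800))/(1+1453/44773) = 8547/10000 ≈ 0.854700
step 6 [3y] swap r/2=1863/52910: DF=(1 − 1863/52910·(0.961300+0.915500+0.874000+0.871800+0.854700))/(1+1863/52910) = 8137/10000 ≈ 0.813700
step 7 [3.5y] swap r/2=2179/60731: DF=(1 − 2179/60731·(0.961300+0.915500+0.874000+0.871800+0.854700+0.813700))/(1+2179/60731) = 7821/10000 ≈ 0.782100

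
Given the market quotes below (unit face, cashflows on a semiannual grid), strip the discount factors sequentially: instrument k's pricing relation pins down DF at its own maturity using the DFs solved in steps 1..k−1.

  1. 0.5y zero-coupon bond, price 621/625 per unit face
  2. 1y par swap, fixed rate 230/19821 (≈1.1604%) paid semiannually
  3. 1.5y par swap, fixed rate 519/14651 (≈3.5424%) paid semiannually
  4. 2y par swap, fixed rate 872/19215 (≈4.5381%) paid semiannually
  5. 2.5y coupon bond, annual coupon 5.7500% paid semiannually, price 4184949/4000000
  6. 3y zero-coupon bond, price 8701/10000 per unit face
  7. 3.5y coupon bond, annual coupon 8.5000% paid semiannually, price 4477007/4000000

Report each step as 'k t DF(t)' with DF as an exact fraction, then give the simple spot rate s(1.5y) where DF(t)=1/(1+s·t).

1 1/2 621/625
2 1 1977/2000
3 3/2 9481/10000
4 2 1141/1250
5 5/2 1137/1250
6 3 8701/10000
7 7/2 2111/2500
s(1.5y) = (1/(9481/10000) − 1)/(3/2) = 346/9481 ≈ 3.6494%

step 1 [0.5y] zero: DF = P = 621/625 ≈ 0.993600
step 2 [1y] swap r/2=115/19821: DF=(1 − 115/19821·(0.993600))/(1+115/19821) = 1977/2000 ≈ 0.988500
step 3 [1.5y] swap r/2=519/29302: DF=(1 − 519/29302·(0.993600+0.988500))/(1+519/29302) = 9481/10000 ≈ 0.948100
step 4 [2y] swap r/2=436/19215: DF=(1 − 436/19215·(0.993600+0.988500+0.948100))/(1+436/19215) = 1141/1250 ≈ 0.912800
step 5 [2.5y] bond c/2=23/800: DF=(4184949/4000000 − 23/800·(0.993600+0.988500+0.948100+0.912800))/(1+23/800) = 1137/1250 ≈ 0.909600
step 6 [3y] zero: DF = P = 8701/10000 ≈ 0.870100
step 7 [3.5y] bond c/2=17/400: DF=(4477007/4000000 − 17/400·(0.993600+0.988500+0.948100+0.912800+0.909600+0.870100))/(1+17/400) = 2111/2500 ≈ 0.844400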